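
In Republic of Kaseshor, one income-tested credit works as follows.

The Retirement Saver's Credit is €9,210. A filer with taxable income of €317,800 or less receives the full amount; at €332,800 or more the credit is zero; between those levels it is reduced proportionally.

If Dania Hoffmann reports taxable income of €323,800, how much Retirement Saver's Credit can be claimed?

€5,526

Retirement Saver's Credit: €323,800 is €6,000 into a €15,000 phase-out range, leaving 9,000/15,000 of the credit: €9,210 × 9,000/15,000 = €5,526.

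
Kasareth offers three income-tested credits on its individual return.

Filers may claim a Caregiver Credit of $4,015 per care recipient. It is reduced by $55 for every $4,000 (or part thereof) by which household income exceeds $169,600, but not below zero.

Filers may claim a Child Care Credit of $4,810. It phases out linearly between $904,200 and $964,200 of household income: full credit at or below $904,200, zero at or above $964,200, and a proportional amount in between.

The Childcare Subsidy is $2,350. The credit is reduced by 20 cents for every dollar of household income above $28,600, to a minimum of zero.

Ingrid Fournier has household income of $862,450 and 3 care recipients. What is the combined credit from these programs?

$7,285

Caregiver Credit: base = 3 × $4,015 = $12,045. income exceeds $169,600 by $692,850, which is 174 full-or-partial $4,000 increments; reduction = 174 × $55 = $9,570, leaving $2,475.
Child Care Credit: $862,450 is at or below the $904,200 threshold, so the full $4,810 applies.
Childcare Subsidy: 20% of the $833,850 excess over $28,600 is $166,770 ≥ base, so the credit is $0.
Total: $2,475 + $4,810 + $0 = $7,285.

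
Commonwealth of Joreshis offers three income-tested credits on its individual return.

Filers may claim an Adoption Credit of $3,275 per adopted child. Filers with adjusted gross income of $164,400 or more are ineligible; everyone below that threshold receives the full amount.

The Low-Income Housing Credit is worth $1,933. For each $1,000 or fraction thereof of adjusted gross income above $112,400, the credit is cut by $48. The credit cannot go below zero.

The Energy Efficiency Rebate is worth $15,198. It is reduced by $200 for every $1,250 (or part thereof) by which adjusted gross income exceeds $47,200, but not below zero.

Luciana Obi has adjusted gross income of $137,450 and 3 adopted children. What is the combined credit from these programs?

$11,108

Adoption Credit: base = 3 × $3,275 = $9,825. $137,450 is below the $164,400 cutoff, so the full $9,825 applies.
Low-Income Housing Credit: income exceeds $112,400 by $25,050, which is 26 full-or-partial $1,000 increments; reduction = 26 × $48 = $1,248, leaving $685.
Energy Efficiency Rebate: income exceeds $47,200 by $90,250, which is 73 full-or-partial $1,250 increments; reduction = 73 × $200 = $14,600, leaving $598.
Total: $9,825 + $685 + $598 = $11,108.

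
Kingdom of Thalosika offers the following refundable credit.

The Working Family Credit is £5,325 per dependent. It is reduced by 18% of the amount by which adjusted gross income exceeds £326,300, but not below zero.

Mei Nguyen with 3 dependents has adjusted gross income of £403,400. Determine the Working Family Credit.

£2,097

Working Family Credit: base = 3 × £5,325 = £15,975. 18% of the £77,100 excess over £326,300 is £13,878; credit = £15,975 − £13,878 = £2,097.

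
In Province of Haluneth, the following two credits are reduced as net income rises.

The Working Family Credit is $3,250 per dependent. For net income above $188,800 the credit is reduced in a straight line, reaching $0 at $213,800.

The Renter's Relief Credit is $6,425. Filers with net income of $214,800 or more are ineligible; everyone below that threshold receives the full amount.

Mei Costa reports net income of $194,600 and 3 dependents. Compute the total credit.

Working Family Credit: base = 3 × $3,250 = $9,750. $194,600 is $5,800 into a $25,000 phase-out range, leaving 19,200/25,000 of the credit: $9,750 × 19,200/25,000 = $7,488.
Renter's Relief Credit: $194,600 is below the $214,800 cutoff, so the full $6,425 applies.
Total: $7,488 + $6,425 = $13,913.

$13,913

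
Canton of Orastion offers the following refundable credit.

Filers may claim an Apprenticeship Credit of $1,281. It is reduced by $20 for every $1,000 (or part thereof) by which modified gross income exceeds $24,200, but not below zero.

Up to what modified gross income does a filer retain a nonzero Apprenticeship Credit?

After 64 increments the reduction is 64 × $20 = $1,280, leaving $1; one more increment wipes it out. Increment 64 ends at excess 64 × $1,000 = $64,000, so the highest qualifying income is $24,200 + $64,000 = $88,200.

$88,200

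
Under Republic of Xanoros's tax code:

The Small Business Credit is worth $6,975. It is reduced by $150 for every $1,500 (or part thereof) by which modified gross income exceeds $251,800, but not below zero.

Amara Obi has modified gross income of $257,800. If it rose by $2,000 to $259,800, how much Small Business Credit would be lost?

$300

At $257,800 — income exceeds $251,800 by $6,000, which is 4 full-or-partial $1,500 increments; reduction = 4 × $150 = $600, leaving $6,375.
At $259,800 — income exceeds $251,800 by $8,000, which is 6 full-or-partial $1,500 increments; reduction = 6 × $150 = $900, leaving $6,075.
Lost: $6,375 − $6,075 = $300.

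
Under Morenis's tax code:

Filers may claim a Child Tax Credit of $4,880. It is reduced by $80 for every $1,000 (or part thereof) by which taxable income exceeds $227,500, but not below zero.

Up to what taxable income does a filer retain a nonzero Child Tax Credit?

$287,500

After 60 increments the reduction is 60 × $80 = $4,800, leaving $80; one more increment wipes it out. Increment 60 ends at excess 60 × $1,000 = $60,000, so the highest qualifying income is $227,500 + $60,000 = $287,500.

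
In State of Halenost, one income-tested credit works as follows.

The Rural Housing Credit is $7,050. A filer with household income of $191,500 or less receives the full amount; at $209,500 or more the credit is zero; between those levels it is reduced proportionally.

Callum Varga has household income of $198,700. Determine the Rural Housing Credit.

Rural Housing Credit: $198,700 is $7,200 into a $18,000 phase-out range, leaving 10,800/18,000 of the credit: $7,050 × 10,800/18,000 = $4,230.

$4,230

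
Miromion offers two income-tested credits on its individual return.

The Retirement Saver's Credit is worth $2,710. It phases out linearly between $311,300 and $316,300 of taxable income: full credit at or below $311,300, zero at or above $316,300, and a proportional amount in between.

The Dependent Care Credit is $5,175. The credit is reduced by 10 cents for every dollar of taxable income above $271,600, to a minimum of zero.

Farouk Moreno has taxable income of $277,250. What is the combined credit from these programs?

$7,320

Retirement Saver's Credit: $277,250 is at or below the $311,300 threshold, so the full $2,710 applies.
Dependent Care Credit: 10% of the $5,650 excess over $271,600 is $565; credit = $5,175 − $565 = $4,610.
Total: $2,710 + $4,610 = $7,320.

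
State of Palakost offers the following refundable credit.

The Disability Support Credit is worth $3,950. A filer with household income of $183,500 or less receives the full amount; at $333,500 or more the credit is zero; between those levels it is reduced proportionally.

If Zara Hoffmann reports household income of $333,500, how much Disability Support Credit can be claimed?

Disability Support Credit: $333,500 is at or above $333,500, so the credit is $0.

$0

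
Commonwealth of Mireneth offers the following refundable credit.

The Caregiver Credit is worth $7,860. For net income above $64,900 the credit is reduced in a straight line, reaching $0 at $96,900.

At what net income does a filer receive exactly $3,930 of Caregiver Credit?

$3,930 is 3,930/7,860 of the full $7,860, so 3,930/7,860 of the $32,000 range has been used: income = $64,900 + $32,000 × 3,930/7,860 = $80,900.

$80,900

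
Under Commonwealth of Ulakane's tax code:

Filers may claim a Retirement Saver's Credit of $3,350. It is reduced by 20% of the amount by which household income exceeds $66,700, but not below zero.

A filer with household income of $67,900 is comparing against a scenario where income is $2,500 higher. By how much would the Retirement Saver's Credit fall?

$500

At $67,900 — 20% of the $1,200 excess over $66,700 is $240; credit = $3,350 − $240 = $3,110.
At $70,400 — 20% of the $3,700 excess over $66,700 is $740; credit = $3,350 − $740 = $2,610.
Lost: $3,110 − $2,610 = $500.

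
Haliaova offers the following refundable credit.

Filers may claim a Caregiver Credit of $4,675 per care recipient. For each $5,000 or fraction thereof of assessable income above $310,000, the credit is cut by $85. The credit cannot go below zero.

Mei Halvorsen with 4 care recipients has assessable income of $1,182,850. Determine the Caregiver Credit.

Caregiver Credit: base = 4 × $4,675 = $18,700. income exceeds $310,000 by $872,850, which is 175 full-or-partial $5,000 increments; reduction = 175 × $85 = $14,875, leaving $3,825.

$3,825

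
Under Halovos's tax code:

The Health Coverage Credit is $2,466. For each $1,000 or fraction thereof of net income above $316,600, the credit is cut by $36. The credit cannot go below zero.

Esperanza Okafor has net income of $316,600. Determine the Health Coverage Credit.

Health Coverage Credit: $316,600 is at or below the $316,600 threshold, so the full $2,466 applies.

$2,466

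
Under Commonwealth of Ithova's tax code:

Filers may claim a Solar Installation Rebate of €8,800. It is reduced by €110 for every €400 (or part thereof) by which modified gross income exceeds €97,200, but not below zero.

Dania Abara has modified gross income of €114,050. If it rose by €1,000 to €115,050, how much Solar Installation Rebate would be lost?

At €114,050 — income exceeds €97,200 by €16,850, which is 43 full-or-partial €400 increments; reduction = 43 × €110 = €4,730, leaving €4,070.
At €115,050 — income exceeds €97,200 by €17,850, which is 45 full-or-partial €400 increments; reduction = 45 × €110 = €4,950, leaving €3,850.
Lost: €4,070 − €3,850 = €220.

€220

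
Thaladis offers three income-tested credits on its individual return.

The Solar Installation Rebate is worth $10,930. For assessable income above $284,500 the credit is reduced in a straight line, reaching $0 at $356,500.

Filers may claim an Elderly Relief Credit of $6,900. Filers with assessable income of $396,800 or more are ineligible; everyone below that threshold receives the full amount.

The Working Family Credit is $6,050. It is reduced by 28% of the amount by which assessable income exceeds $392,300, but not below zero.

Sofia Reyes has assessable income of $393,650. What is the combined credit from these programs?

$12,572

Solar Installation Rebate: $393,650 is at or above $356,500, so the credit is $0.
Elderly Relief Credit: $393,650 is below the $396,800 cutoff, so the full $6,900 applies.
Working Family Credit: 28% of the $1,350 excess over $392,300 is $378; credit = $6,050 − $378 = $5,672.
Total: $0 + $6,900 + $5,672 = $12,572.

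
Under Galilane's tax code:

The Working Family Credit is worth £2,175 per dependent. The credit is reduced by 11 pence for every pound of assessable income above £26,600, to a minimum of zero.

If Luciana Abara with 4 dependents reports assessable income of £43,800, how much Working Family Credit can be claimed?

Working Family Credit: base = 4 × £2,175 = £8,700. 11% of the £17,200 excess over £26,600 is £1,892; credit = £8,700 − £1,892 = £6,808.

£6,808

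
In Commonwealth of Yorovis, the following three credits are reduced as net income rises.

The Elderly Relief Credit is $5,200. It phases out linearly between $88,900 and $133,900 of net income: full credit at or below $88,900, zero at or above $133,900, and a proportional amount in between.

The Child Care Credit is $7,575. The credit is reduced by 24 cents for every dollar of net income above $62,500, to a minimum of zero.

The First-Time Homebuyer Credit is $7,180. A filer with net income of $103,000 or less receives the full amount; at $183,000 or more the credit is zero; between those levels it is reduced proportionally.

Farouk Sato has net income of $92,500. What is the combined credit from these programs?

$12,339

Elderly Relief Credit: $92,500 is $3,600 into a $45,000 phase-out range, leaving 41,400/45,000 of the credit: $5,200 × 41,400/45,000 = $4,784.
Child Care Credit: 24% of the $30,000 excess over $62,500 is $7,200; credit = $7,575 − $7,200 = $375.
First-Time Homebuyer Credit: $92,500 is at or below the $103,000 threshold, so the full $7,180 applies.
Total: $4,784 + $375 + $7,180 = $12,339.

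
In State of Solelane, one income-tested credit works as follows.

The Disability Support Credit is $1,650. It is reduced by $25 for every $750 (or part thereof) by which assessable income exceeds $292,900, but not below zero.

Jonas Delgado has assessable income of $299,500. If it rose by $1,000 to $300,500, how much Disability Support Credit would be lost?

At $299,500 — income exceeds $292,900 by $6,600, which is 9 full-or-partial $750 increments; reduction = 9 × $25 = $225, leaving $1,425.
At $300,500 — income exceeds $292,900 by $7,600, which is 11 full-or-partial $750 increments; reduction = 11 × $25 = $275, leaving $1,375.
Lost: $1,425 − $1,375 = $50.

$50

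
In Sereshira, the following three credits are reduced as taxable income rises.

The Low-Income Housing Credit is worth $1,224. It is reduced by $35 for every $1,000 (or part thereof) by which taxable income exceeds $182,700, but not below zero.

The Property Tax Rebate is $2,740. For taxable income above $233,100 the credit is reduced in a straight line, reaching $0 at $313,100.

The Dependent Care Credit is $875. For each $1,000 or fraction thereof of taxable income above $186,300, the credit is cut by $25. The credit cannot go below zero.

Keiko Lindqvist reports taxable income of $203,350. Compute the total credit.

Low-Income Housing Credit: income exceeds $182,700 by $20,650, which is 21 full-or-partial $1,000 increments; reduction = 21 × $35 = $735, leaving $489.
Property Tax Rebate: $203,350 is at or below the $233,100 threshold, so the full $2,740 applies.
Dependent Care Credit: income exceeds $186,300 by $17,050, which is 18 full-or-partial $1,000 increments; reduction = 18 × $25 = $450, leaving $425.
Total: $489 + $2,740 + $425 = $3,654.

$3,654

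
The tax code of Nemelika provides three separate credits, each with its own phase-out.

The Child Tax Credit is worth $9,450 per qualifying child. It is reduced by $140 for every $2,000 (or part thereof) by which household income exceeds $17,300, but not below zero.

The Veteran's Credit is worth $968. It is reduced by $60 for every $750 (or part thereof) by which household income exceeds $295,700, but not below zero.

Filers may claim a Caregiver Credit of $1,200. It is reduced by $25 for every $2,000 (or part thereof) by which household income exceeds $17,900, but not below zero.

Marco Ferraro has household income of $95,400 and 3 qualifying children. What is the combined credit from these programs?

Child Tax Credit: base = 3 × $9,450 = $28,350. income exceeds $17,300 by $78,100, which is 40 full-or-partial $2,000 increments; reduction = 40 × $140 = $5,600, leaving $22,750.
Veteran's Credit: $95,400 is at or below the $295,700 threshold, so the full $968 applies.
Caregiver Credit: income exceeds $17,900 by $77,500, which is 39 full-or-partial $2,000 increments; reduction = 39 × $25 = $975, leaving $225.
Total: $22,750 + $968 + $225 = $23,943.

$23,943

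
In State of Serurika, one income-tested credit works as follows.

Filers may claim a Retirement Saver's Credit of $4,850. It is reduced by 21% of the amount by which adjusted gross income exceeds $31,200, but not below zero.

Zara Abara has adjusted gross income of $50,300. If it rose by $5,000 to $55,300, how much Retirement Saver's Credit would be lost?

$839

At $50,300 — 21% of the $19,100 excess over $31,200 is $4,011; credit = $4,850 − $4,011 = $839.
At $55,300 — 21% of the $24,100 excess over $31,200 is $5,061 ≥ base, so the credit is $0.
Lost: $839 − $0 = $839.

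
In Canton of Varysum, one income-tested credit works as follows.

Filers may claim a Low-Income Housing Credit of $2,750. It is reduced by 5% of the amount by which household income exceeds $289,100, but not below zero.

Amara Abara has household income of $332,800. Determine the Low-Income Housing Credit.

$565

Low-Income Housing Credit: 5% of the $43,700 excess over $289,100 is $2,185; credit = $2,750 − $2,185 = $565.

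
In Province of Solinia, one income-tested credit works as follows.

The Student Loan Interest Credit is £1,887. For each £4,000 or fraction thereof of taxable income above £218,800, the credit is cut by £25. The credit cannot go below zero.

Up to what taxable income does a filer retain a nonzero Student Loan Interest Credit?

After 75 increments the reduction is 75 × £25 = £1,875, leaving £12; one more increment wipes it out. Increment 75 ends at excess 75 × £4,000 = £300,000, so the highest qualifying income is £218,800 + £300,000 = £518,800.

£518,800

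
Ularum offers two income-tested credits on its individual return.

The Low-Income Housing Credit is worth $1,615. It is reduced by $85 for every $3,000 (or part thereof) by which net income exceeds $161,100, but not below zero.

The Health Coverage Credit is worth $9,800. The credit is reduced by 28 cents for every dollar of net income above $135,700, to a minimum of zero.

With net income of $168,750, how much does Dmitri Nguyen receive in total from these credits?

$1,906

Low-Income Housing Credit: income exceeds $161,100 by $7,650, which is 3 full-or-partial $3,000 increments; reduction = 3 × $85 = $255, leaving $1,360.
Health Coverage Credit: 28% of the $33,050 excess over $135,700 is $9,254; credit = $9,800 − $9,254 = $546.
Total: $1,360 + $546 = $1,906.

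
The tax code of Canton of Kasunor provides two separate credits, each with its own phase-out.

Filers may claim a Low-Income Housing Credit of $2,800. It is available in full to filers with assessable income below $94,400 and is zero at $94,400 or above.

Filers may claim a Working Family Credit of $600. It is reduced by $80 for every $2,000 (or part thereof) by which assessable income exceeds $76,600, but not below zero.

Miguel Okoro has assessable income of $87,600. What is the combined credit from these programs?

$2,920

Low-Income Housing Credit: $87,600 is below the $94,400 cutoff, so the full $2,800 applies.
Working Family Credit: income exceeds $76,600 by $11,000, which is 6 full-or-partial $2,000 increments; reduction = 6 × $80 = $480, leaving $120.
Total: $2,800 + $120 = $2,920.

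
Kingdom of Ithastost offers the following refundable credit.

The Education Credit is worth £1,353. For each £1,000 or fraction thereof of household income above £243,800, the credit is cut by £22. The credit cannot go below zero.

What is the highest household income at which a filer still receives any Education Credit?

After 61 increments the reduction is 61 × £22 = £1,342, leaving £11; one more increment wipes it out. Increment 61 ends at excess 61 × £1,000 = £61,000, so the highest qualifying income is £243,800 + £61,000 = £304,800.

£304,800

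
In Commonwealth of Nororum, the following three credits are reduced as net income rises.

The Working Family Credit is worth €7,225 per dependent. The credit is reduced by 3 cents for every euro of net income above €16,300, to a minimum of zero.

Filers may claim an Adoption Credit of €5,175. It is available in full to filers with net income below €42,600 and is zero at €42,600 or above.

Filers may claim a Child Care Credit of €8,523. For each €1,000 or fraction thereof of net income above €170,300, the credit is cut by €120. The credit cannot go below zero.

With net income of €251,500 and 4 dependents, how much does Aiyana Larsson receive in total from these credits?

Working Family Credit: base = 4 × €7,225 = €28,900. 3% of the €235,200 excess over €16,300 is €7,056; credit = €28,900 − €7,056 = €21,844.
Adoption Credit: €251,500 meets or exceeds the €42,600 cutoff, so the credit is €0.
Child Care Credit: income exceeds €170,300 by €81,200 → 82 increments × €120 = €9,840 ≥ base, so the credit is €0.
Total: €21,844 + €0 + €0 = €21,844.

€21,844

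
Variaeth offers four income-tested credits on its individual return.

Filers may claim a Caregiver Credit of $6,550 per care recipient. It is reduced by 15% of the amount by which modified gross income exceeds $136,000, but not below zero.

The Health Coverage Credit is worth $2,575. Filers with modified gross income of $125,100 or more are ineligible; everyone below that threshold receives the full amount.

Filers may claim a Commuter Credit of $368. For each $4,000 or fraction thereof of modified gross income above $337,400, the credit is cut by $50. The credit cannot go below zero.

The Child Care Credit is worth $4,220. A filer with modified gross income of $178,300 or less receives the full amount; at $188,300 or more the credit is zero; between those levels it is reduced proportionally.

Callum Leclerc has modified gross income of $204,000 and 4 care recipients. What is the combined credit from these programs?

$16,368

Caregiver Credit: base = 4 × $6,550 = $26,200. 15% of the $68,000 excess over $136,000 is $10,200; credit = $26,200 − $10,200 = $16,000.
Health Coverage Credit: $204,000 meets or exceeds the $125,100 cutoff, so the credit is $0.
Commuter Credit: $204,000 is at or below the $337,400 threshold, so the full $368 applies.
Child Care Credit: $204,000 is at or above $188,300, so the credit is $0.
Total: $16,000 + $0 + $368 + $0 = $16,368.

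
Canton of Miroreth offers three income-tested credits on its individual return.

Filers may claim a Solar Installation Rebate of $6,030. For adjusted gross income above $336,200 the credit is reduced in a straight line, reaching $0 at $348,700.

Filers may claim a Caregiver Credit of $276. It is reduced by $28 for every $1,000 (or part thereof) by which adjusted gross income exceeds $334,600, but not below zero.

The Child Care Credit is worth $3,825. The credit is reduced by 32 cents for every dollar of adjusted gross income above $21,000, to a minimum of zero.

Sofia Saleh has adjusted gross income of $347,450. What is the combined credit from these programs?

Solar Installation Rebate: $347,450 is $11,250 into a $12,500 phase-out range, leaving 1,250/12,500 of the credit: $6,030 × 1,250/12,500 = $603.
Caregiver Credit: income exceeds $334,600 by $12,850 → 13 increments × $28 = $364 ≥ base, so the credit is $0.
Child Care Credit: 32% of the $326,450 excess over $21,000 is $104,464 ≥ base, so the credit is $0.
Total: $603 + $0 + $0 = $603.

$603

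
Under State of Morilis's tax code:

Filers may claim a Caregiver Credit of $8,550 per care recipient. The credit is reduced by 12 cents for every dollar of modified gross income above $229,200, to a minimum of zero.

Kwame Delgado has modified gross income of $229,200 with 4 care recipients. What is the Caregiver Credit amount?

Caregiver Credit: base = 4 × $8,550 = $34,200. $229,200 is at or below the $229,200 threshold, so the full $34,200 applies.

$34,200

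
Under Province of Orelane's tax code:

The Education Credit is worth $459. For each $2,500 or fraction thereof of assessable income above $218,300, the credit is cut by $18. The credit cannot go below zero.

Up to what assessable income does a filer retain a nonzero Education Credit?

After 25 increments the reduction is 25 × $18 = $450, leaving $9; one more increment wipes it out. Increment 25 ends at excess 25 × $2,500 = $62,500, so the highest qualifying income is $218,300 + $62,500 = $280,800.

$280,800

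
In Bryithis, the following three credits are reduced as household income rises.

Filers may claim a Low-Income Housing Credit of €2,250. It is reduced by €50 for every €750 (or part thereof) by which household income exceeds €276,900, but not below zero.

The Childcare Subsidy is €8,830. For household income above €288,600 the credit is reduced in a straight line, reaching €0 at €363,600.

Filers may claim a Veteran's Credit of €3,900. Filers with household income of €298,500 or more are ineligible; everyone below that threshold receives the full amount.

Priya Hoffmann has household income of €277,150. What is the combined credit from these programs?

€14,930

Low-Income Housing Credit: income exceeds €276,900 by €250, which is 1 full-or-partial €750 increment; reduction = 1 × €50 = €50, leaving €2,200.
Childcare Subsidy: €277,150 is at or below the €288,600 threshold, so the full €8,830 applies.
Veteran's Credit: €277,150 is below the €298,500 cutoff, so the full €3,900 applies.
Total: €2,200 + €8,830 + €3,900 = €14,930.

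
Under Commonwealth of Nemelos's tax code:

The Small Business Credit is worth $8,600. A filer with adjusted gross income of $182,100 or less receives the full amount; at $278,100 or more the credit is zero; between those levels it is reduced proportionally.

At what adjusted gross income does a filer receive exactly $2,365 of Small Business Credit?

$2,365 is 2,365/8,600 of the full $8,600, so 6,235/8,600 of the $96,000 range has been used: income = $182,100 + $96,000 × 6,235/8,600 = $251,700.

$251,700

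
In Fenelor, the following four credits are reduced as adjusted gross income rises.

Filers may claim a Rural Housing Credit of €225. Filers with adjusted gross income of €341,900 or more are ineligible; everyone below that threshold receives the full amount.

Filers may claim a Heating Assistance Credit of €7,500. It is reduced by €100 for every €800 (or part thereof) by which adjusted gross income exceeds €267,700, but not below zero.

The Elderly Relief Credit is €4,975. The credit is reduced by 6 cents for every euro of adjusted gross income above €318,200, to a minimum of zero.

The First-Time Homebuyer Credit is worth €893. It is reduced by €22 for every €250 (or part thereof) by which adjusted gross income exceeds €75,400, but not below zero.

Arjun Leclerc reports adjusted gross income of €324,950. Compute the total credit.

€5,095

Rural Housing Credit: €324,950 is below the €341,900 cutoff, so the full €225 applies.
Heating Assistance Credit: income exceeds €267,700 by €57,250, which is 72 full-or-partial €800 increments; reduction = 72 × €100 = €7,200, leaving €300.
Elderly Relief Credit: 6% of the €6,750 excess over €318,200 is €405; credit = €4,975 − €405 = €4,570.
First-Time Homebuyer Credit: income exceeds €75,400 by €249,550 → 999 increments × €22 = €21,978 ≥ base, so the credit is €0.
Total: €225 + €300 + €4,570 + €0 = €5,095.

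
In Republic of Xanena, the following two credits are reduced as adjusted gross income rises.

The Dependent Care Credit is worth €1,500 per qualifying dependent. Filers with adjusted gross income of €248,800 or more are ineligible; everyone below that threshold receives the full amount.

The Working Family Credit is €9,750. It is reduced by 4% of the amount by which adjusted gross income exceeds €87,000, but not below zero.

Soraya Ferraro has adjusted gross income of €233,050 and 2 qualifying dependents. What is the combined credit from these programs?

Dependent Care Credit: base = 2 × €1,500 = €3,000. €233,050 is below the €248,800 cutoff, so the full €3,000 applies.
Working Family Credit: 4% of the €146,050 excess over €87,000 is €5,842; credit = €9,750 − €5,842 = €3,908.
Total: €3,000 + €3,908 = €6,908.

€6,908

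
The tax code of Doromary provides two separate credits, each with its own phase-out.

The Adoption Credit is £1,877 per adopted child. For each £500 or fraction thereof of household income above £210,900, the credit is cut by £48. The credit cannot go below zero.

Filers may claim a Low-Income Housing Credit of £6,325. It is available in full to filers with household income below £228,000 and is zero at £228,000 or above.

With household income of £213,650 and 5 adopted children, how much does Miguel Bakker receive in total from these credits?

Adoption Credit: base = 5 × £1,877 = £9,385. income exceeds £210,900 by £2,750, which is 6 full-or-partial £500 increments; reduction = 6 × £48 = £288, leaving £9,097.
Low-Income Housing Credit: £213,650 is below the £228,000 cutoff, so the full £6,325 applies.
Total: £9,097 + £6,325 = £15,422.

£15,422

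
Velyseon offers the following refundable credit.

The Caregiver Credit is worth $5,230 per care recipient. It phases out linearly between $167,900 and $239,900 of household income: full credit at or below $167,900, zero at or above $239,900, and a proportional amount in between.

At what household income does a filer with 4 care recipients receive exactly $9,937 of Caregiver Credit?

Full credit = 4 × $5,230 = $20,920.
$9,937 is 9,937/20,920 of the full $20,920, so 10,983/20,920 of the $72,000 range has been used: income = $167,900 + $72,000 × 10,983/20,920 = $205,700.

$205,700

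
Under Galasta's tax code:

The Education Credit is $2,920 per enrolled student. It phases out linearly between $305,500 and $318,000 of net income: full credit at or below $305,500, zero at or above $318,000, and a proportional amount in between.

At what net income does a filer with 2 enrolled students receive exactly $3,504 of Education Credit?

$310,500

Full credit = 2 × $2,920 = $5,840.
$3,504 is 3,504/5,840 of the full $5,840, so 2,336/5,840 of the $12,500 range has been used: income = $305,500 + $12,500 × 2,336/5,840 = $310,500.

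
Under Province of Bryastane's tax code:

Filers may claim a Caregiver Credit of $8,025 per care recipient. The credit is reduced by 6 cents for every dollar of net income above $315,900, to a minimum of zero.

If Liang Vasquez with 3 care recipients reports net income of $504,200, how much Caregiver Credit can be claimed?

$12,777

Caregiver Credit: base = 3 × $8,025 = $24,075. 6% of the $188,300 excess over $315,900 is $11,298; credit = $24,075 − $11,298 = $12,777.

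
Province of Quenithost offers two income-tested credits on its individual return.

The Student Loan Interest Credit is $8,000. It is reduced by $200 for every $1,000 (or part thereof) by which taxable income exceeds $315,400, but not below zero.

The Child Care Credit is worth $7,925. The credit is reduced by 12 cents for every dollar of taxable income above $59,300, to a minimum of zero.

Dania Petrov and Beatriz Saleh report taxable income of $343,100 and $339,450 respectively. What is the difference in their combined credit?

Dania ($343,100): Student Loan Interest Credit: income exceeds $315,400 by $27,700, which is 28 full-or-partial $1,000 increments; reduction = 28 × $200 = $5,600, leaving $2,400. Child Care Credit: 12% of the $283,800 excess over $59,300 is $34,056 ≥ base, so the credit is $0. total $2,400 + $0 = $2,400
Beatriz ($339,450): Student Loan Interest Credit: income exceeds $315,400 by $24,050, which is 25 full-or-partial $1,000 increments; reduction = 25 × $200 = $5,000, leaving $3,000. Child Care Credit: 12% of the $280,150 excess over $59,300 is $33,618 ≥ base, so the credit is $0. total $3,000 + $0 = $3,000
Difference: |$2,400 − $3,000| = $600.

$600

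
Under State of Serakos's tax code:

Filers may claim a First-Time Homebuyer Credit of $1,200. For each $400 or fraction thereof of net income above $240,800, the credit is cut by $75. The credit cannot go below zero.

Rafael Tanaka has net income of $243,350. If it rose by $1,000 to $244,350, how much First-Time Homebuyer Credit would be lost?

$150

At $243,350 — income exceeds $240,800 by $2,550, which is 7 full-or-partial $400 increments; reduction = 7 × $75 = $525, leaving $675.
At $244,350 — income exceeds $240,800 by $3,550, which is 9 full-or-partial $400 increments; reduction = 9 × $75 = $675, leaving $525.
Lost: $675 − $525 = $150.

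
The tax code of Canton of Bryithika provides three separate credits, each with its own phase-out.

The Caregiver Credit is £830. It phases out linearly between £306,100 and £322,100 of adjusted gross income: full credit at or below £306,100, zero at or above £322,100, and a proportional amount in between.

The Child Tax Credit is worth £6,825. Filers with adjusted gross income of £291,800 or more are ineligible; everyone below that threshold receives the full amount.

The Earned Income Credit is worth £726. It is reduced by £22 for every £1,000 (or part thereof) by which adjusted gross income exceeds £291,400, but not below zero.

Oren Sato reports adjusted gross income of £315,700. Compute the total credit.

£508

Caregiver Credit: £315,700 is £9,600 into a £16,000 phase-out range, leaving 6,400/16,000 of the credit: £830 × 6,400/16,000 = £332.
Child Tax Credit: £315,700 meets or exceeds the £291,800 cutoff, so the credit is £0.
Earned Income Credit: income exceeds £291,400 by £24,300, which is 25 full-or-partial £1,000 increments; reduction = 25 × £22 = £550, leaving £176.
Total: £332 + £0 + £176 = £508.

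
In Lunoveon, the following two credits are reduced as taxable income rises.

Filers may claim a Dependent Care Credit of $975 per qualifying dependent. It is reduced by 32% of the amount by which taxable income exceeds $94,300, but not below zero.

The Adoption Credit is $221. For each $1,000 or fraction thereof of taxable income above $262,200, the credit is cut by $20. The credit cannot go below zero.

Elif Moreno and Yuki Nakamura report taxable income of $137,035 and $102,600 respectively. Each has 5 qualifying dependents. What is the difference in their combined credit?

Elif ($137,035): Dependent Care Credit: base = 5 × $975 = $4,875. 32% of the $42,735 excess over $94,300 is $13,675.20 ≥ base, so the credit is $0. Adoption Credit: $137,035 is at or below the $262,200 threshold, so the full $221 applies. total $0 + $221 = $221
Yuki ($102,600): Dependent Care Credit: base = 5 × $975 = $4,875. 32% of the $8,300 excess over $94,300 is $2,656; credit = $4,875 − $2,656 = $2,219. Adoption Credit: $102,600 is at or below the $262,200 threshold, so the full $221 applies. total $2,219 + $221 = $2,440
Difference: |$221 − $2,440| = $2,219.

$2,219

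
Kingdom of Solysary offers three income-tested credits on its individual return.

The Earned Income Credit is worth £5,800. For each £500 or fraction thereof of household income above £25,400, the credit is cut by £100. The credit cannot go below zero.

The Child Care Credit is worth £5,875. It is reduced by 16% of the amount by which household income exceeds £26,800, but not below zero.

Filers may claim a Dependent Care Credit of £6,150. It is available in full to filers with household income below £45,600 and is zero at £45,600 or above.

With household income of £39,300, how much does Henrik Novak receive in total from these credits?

Earned Income Credit: income exceeds £25,400 by £13,900, which is 28 full-or-partial £500 increments; reduction = 28 × £100 = £2,800, leaving £3,000.
Child Care Credit: 16% of the £12,500 excess over £26,800 is £2,000; credit = £5,875 − £2,000 = £3,875.
Dependent Care Credit: £39,300 is below the £45,600 cutoff, so the full £6,150 applies.
Total: £3,000 + £3,875 + £6,150 = £13,025.

£13,025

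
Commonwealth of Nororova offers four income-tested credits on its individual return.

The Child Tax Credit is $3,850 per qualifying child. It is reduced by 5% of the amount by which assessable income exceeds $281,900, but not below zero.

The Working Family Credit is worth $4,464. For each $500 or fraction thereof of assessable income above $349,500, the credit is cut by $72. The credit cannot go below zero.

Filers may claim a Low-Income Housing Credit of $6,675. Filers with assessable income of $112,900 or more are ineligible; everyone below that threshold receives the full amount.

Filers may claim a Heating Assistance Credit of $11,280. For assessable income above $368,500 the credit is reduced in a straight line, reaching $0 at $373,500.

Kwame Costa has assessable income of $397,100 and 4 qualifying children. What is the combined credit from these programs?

Child Tax Credit: base = 4 × $3,850 = $15,400. 5% of the $115,200 excess over $281,900 is $5,760; credit = $15,400 − $5,760 = $9,640.
Working Family Credit: income exceeds $349,500 by $47,600 → 96 increments × $72 = $6,912 ≥ base, so the credit is $0.
Low-Income Housing Credit: $397,100 meets or exceeds the $112,900 cutoff, so the credit is $0.
Heating Assistance Credit: $397,100 is at or above $373,500, so the credit is $0.
Total: $9,640 + $0 + $0 + $0 = $9,640.

$9,640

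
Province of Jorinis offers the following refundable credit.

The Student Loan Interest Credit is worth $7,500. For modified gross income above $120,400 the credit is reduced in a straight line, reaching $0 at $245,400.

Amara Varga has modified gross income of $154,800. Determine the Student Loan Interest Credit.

Student Loan Interest Credit: $154,800 is $34,400 into a $125,000 phase-out range, leaving 90,600/125,000 of the credit: $7,500 × 90,600/125,000 = $5,436.

$5,436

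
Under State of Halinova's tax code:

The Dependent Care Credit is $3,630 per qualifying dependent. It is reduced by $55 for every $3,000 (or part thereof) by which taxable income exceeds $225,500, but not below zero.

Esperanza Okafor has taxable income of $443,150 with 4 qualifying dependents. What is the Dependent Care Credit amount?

Dependent Care Credit: base = 4 × $3,630 = $14,520. income exceeds $225,500 by $217,650, which is 73 full-or-partial $3,000 increments; reduction = 73 × $55 = $4,015, leaving $10,505.

$10,505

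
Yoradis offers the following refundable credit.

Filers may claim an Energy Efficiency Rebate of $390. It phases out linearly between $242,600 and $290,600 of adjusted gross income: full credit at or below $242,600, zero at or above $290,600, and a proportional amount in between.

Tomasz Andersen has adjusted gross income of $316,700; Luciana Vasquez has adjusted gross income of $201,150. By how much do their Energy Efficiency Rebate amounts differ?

Tomasz ($316,700): Energy Efficiency Rebate: $316,700 is at or above $290,600, so the credit is $0.
Luciana ($201,150): Energy Efficiency Rebate: $201,150 is at or below the $242,600 threshold, so the full $390 applies.
Difference: |$0 − $390| = $390.

$390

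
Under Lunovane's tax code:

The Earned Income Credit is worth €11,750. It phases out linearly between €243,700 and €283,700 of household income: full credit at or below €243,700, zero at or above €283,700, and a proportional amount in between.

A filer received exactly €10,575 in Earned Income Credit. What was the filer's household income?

€247,700

€10,575 is 10,575/11,750 of the full €11,750, so 1,175/11,750 of the €40,000 range has been used: income = €243,700 + €40,000 × 1,175/11,750 = €247,700.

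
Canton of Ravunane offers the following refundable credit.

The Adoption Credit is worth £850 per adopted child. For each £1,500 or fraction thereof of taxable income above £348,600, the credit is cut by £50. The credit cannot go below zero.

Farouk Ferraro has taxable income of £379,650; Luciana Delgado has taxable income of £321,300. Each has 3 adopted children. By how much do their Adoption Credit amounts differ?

£1,050

Farouk (£379,650): Adoption Credit: base = 3 × £850 = £2,550. income exceeds £348,600 by £31,050, which is 21 full-or-partial £1,500 increments; reduction = 21 × £50 = £1,050, leaving £1,500.
Luciana (£321,300): Adoption Credit: base = 3 × £850 = £2,550. £321,300 is at or below the £348,600 threshold, so the full £2,550 applies.
Difference: |£1,500 − £2,550| = £1,050.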